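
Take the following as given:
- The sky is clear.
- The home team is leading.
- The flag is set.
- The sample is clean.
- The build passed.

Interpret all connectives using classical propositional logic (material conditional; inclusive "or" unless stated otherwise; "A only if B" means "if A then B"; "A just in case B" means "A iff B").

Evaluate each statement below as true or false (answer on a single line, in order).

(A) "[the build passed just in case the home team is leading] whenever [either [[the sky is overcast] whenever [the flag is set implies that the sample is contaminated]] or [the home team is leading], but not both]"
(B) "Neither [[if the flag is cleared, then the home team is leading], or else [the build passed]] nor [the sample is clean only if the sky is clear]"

(A) true / (B) false

Let L = "the flag is set" (T), R = "the sample is contaminated" (F), G = "the sky is overcast" (F), S = "the home team is leading" (T), H = "the build passed" (T).

(A): Formalization: (((L → R) → G) ⊕ S) → (H ↔ S)

L → R = T → F = F
(L → R) → G = F → F = T
((L → R) → G) ⊕ S = T ⊕ T = F
H ↔ S = T ↔ T = T
(((L → R) → G) ⊕ S) → (H ↔ S) = F → T = T
Thus (A) is true.

(B): Formalization: ((¬L → S) ∨ H) ↓ (¬R → ¬G)

¬L = ¬T = F
¬L → S = F → T = T
(¬L → S) ∨ H = T ∨ T = T
¬R = ¬F = T
¬G = ¬F = T
¬R → ¬G = T → T = T
((¬L → S) ∨ H) ↓ (¬R → ¬G) = T ↓ T = F
Hence (B) is false.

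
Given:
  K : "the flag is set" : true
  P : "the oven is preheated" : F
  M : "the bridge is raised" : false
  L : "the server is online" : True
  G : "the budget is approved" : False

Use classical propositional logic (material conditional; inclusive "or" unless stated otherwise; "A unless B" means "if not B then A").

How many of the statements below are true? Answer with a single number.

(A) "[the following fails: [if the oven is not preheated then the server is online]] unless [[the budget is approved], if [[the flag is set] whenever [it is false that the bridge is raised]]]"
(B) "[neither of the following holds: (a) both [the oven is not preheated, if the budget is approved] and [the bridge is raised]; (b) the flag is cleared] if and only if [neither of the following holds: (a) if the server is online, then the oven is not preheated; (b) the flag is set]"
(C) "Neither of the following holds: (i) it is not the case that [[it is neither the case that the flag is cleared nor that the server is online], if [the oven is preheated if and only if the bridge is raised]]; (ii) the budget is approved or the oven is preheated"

(A): This is not (not P -> L) or ((not M -> K) -> G).

not P = not False = True
not P -> L = True -> True = True
not (not P -> L) = not True = False
not M = not False = True
not M -> K = True -> True = True
(not M -> K) -> G = True -> False = False
not (not P -> L) or ((not M -> K) -> G) = False or False = False
Hence (A) is false.

(B): Formalization: (((G -> not P) and M) nor not K) iff ((L -> not P) nor K)

not P = not False = True
G -> not P = False -> True = True
(G -> not P) and M = True and False = False
not K = not True = False
((G -> not P) and M) nor not K = False nor False = True
not P = not False = True
L -> not P = True -> True = True
(L -> not P) nor K = True nor True = False
(((G -> not P) and M) nor not K) iff ((L -> not P) nor K) = True iff False = False
Hence (B) is false.

(C): Parsed as not ((P iff M) -> (not K nor L)) nor (G or P)

P iff M = False iff False = True
not K = not True = False
not K nor L = False nor True = False
(P iff M) -> (not K nor L) = True -> False = False
not ((P iff M) -> (not K nor L)) = not False = True
G or P = False or False = False
not ((P iff M) -> (not K nor L)) nor (G or P) = True nor False = False
Thus (C) is false.

True statements: 0 (none).

0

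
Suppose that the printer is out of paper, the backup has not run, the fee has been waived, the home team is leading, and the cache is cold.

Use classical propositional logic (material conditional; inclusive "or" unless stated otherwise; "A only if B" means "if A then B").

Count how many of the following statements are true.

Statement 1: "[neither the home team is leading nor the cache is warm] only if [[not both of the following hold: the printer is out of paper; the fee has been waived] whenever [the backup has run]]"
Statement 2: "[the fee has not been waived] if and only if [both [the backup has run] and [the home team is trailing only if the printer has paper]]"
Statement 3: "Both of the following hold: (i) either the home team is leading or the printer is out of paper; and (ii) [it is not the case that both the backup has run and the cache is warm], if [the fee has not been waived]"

Let S = "the home team is leading" (True), U = "the cache is warm" (False), Q = "the backup has run" (False), P = "the printer has paper" (False), R = "the fee has been waived" (True).

Statement 1: Formalization: (S nor U) -> (Q -> (not P nand R))

S nor U = True nor False = False
not P = not False = True
not P nand R = True nand True = False
Q -> (not P nand R) = False -> False = True
(S nor U) -> (Q -> (not P nand R)) = False -> True = True
Hence Statement 1 is true.

Statement 2: Formalization: not R iff (Q and (not S -> P))

not R = not True = False
not S = not True = False
not S -> P = False -> False = True
Q and (not S -> P) = False and True = False
not R iff (Q and (not S -> P)) = False iff False = True
Thus Statement 2 is true.

Statement 3: Formalization: (S or not P) and (not R -> (Q nand U))

not P = not False = True
S or not P = True or True = True
not R = not True = False
Q nand U = False nand False = True
not R -> (Q nand U) = False -> True = True
(S or not P) and (not R -> (Q nand U)) = True and True = True
Thus Statement 3 is true.

True statements: 3.

3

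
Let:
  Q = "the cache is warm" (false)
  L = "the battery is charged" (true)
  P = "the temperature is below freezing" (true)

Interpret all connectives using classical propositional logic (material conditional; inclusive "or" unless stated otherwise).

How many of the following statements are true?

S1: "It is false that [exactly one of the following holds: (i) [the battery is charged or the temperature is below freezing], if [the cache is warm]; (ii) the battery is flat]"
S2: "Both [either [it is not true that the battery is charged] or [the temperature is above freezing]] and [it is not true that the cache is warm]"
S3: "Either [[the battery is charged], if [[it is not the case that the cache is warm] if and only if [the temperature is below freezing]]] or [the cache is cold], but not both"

0

S1: Parsed as not ((Q -> (L or P)) xor not L)

L or P = True or True = True
Q -> (L or P) = False -> True = True
not L = not True = False
(Q -> (L or P)) xor not L = True xor False = True
not ((Q -> (L or P)) xor not L) = not True = False
So S1 is false.

S2: This is (not L or not P) and not Q.

not L = not True = False
not P = not True = False
not L or not P = False or False = False
not Q = not False = True
(not L or not P) and not Q = False and True = False
Thus S2 is false.

S3: Formalization: ((not Q iff P) -> L) xor not Q

not Q = not False = True
not Q iff P = True iff True = True
(not Q iff P) -> L = True -> True = True
not Q = not False = True
((not Q iff P) -> L) xor not Q = True xor True = False
Hence S3 is false.

Count: 0.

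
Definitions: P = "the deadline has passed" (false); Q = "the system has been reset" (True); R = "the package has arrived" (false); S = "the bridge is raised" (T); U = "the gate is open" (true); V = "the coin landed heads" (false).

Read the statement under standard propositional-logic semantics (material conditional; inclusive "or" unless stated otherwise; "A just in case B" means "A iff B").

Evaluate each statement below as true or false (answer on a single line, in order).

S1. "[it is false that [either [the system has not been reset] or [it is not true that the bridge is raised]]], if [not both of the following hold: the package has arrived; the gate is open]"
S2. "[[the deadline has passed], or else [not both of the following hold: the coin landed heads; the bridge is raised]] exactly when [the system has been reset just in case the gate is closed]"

S1: Parsed as (R nand U) -> not (not Q or not S)

R nand U = False nand True = True
not Q = not True = False
not S = not True = False
not Q or not S = False or False = False
not (not Q or not S) = not False = True
(R nand U) -> not (not Q or not S) = True -> True = True
So S1 is true.

S2: In symbols: (P or (V nand S)) iff (Q iff not U)

V nand S = False nand True = True
P or (V nand S) = False or True = True
not U = not True = False
Q iff not U = True iff False = False
(P or (V nand S)) iff (Q iff not U) = True iff False = False
Hence S2 is false.

S1 true; S2 false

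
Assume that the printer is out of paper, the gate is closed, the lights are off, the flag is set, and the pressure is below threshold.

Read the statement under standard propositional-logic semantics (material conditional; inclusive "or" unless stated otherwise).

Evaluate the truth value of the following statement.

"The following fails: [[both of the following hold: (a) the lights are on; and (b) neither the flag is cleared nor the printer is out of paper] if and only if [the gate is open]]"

Let L = "the lights are on" (False), R = "the flag is set" (True), U = "the printer has paper" (False), H = "the gate is open" (False).
Formalization: not ((L and (not R nor not U)) iff H)

not R = not True = False
not U = not False = True
not R nor not U = False nor True = False
L and (not R nor not U) = False and False = False
(L and (not R nor not U)) iff H = False iff False = True
not ((L and (not R nor not U)) iff H) = not True = False

The statement is false.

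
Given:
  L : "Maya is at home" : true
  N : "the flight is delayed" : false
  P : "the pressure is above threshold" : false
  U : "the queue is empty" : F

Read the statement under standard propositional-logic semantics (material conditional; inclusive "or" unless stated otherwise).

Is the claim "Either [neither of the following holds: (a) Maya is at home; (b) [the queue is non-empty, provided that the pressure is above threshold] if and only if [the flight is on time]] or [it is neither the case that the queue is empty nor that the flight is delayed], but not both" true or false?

This is (L nor ((P -> ~U) <-> ~N)) xor (U nor N).

~U = ~F = T
P -> ~U = F -> T = T
~N = ~F = T
(P -> ~U) <-> ~N = T <-> T = T
L nor ((P -> ~U) <-> ~N) = T nor T = F
U nor N = F nor F = T
(L nor ((P -> ~U) <-> ~N)) xor (U nor N) = F xor T = T

The statement is true.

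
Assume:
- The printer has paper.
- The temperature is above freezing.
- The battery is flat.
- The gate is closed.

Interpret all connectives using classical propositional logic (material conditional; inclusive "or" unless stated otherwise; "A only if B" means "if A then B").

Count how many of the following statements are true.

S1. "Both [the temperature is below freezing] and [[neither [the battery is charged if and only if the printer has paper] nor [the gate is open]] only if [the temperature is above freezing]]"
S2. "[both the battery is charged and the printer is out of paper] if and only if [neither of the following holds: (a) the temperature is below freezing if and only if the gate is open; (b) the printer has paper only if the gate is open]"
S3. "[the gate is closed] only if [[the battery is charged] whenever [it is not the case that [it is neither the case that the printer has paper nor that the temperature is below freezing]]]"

Let R = "the temperature is below freezing" (False), M = "the battery is charged" (False), S = "the printer has paper" (True), L = "the gate is open" (False).

S1: This is R and (((M iff S) nor L) -> not R).

M iff S = False iff True = False
(M iff S) nor L = False nor False = True
not R = not False = True
((M iff S) nor L) -> not R = True -> True = True
R and (((M iff S) nor L) -> not R) = False and True = False
So S1 is false.

S2: Parsed as (M and not S) iff ((R iff L) nor (S -> L))

not S = not True = False
M and not S = False and False = False
R iff L = False iff False = True
S -> L = True -> False = False
(R iff L) nor (S -> L) = True nor False = False
(M and not S) iff ((R iff L) nor (S -> L)) = False iff False = True
So S2 is true.

S3: Formalization: not L -> (not (S nor R) -> M)

not L = not False = True
S nor R = True nor False = False
not (S nor R) = not False = True
not (S nor R) -> M = True -> False = False
not L -> (not (S nor R) -> M) = True -> False = False
Hence S3 is false.

1 of the 3 statements is true.

1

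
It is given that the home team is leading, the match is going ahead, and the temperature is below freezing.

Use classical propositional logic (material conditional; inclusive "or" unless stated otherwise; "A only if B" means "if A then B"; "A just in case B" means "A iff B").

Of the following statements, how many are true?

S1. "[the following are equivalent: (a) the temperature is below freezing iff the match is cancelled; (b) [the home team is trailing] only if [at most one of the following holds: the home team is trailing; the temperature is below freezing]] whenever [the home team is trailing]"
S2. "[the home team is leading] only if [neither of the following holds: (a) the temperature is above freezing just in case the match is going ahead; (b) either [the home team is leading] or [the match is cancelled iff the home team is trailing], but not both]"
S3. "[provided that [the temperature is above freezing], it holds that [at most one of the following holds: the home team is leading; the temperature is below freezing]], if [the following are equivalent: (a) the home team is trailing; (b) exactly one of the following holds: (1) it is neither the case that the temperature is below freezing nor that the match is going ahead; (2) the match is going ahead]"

Let R = "the home team is leading" (True), S = "the temperature is below freezing" (True), G = "the match is cancelled" (False).

S1: Formalization: not R -> ((S iff G) iff (not R -> (not R nand S)))

not R = not True = False
S iff G = True iff False = False
not R = not True = False
not R = not True = False
not R nand S = False nand True = True
not R -> (not R nand S) = False -> True = True
(S iff G) iff (not R -> (not R nand S)) = False iff True = False
not R -> ((S iff G) iff (not R -> (not R nand S))) = False -> False = True
So S1 is true.

S2: In symbols: R -> ((not S iff not G) nor (R xor (G iff not R)))

not S = not True = False
not G = not False = True
not S iff not G = False iff True = False
not R = not True = False
G iff not R = False iff False = True
R xor (G iff not R) = True xor True = False
(not S iff not G) nor (R xor (G iff not R)) = False nor False = True
R -> ((not S iff not G) nor (R xor (G iff not R))) = True -> True = True
Thus S2 is true.

S3: Parsed as (not R iff ((S nor not G) xor not G)) -> (not S -> (R nand S))

not R = not True = False
not G = not False = True
S nor not G = True nor True = False
not G = not False = True
(S nor not G) xor not G = False xor True = True
not R iff ((S nor not G) xor not G) = False iff True = False
not S = not True = False
R nand S = True nand True = False
not S -> (R nand S) = False -> False = True
(not R iff ((S nor not G) xor not G)) -> (not S -> (R nand S)) = False -> True = True
Hence S3 is true.

True statements: 3.

3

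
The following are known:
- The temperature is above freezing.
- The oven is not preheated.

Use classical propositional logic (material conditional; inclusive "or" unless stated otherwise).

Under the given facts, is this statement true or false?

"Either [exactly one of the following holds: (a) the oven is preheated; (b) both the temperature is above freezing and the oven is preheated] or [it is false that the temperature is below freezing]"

true

Let Q = "the oven is preheated" (F), P = "the temperature is below freezing" (F).
In symbols: (Q xor (~P & Q)) | ~P

~P = ~F = T
~P & Q = T & F = F
Q xor (~P & Q) = F xor F = F
~P = ~F = T
(Q xor (~P & Q)) | ~P = F | T = T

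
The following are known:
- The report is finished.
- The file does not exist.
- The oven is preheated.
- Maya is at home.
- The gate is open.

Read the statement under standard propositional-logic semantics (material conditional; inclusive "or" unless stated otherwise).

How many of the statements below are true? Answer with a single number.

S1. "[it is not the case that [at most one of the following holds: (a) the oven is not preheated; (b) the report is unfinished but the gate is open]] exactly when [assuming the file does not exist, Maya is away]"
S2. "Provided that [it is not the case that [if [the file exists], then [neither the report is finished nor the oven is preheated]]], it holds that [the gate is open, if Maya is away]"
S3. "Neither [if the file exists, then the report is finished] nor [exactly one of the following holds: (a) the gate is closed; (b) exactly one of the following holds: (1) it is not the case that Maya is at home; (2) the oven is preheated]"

2

Let K = "the oven is preheated" (T), L = "the report is finished" (T), N = "the gate is open" (T), V = "the file exists" (F), D = "Maya is at home" (T).

S1: Parsed as ¬(¬K ↑ (¬L ∧ N)) ↔ (¬V → ¬D)

¬K = ¬T = F
¬L = ¬T = F
¬L ∧ N = F ∧ T = F
¬K ↑ (¬L ∧ N) = F ↑ F = T
¬(¬K ↑ (¬L ∧ N)) = ¬T = F
¬V = ¬F = T
¬D = ¬T = F
¬V → ¬D = T → F = F
¬(¬K ↑ (¬L ∧ N)) ↔ (¬V → ¬D) = F ↔ F = T
Thus S1 is true.

S2: In symbols: ¬(V → (L ↓ K)) → (¬D → N)

L ↓ K = T ↓ T = F
V → (L ↓ K) = F → F = T
¬(V → (L ↓ K)) = ¬T = F
¬D = ¬T = F
¬D → N = F → T = T
¬(V → (L ↓ K)) → (¬D → N) = F → T = T
Thus S2 is true.

S3: In symbols: (V → L) ↓ (¬N ⊕ (¬D ⊕ K))

V → L = F → T = T
¬N = ¬T = F
¬D = ¬T = F
¬D ⊕ K = F ⊕ T = T
¬N ⊕ (¬D ⊕ K) = F ⊕ T = T
(V → L) ↓ (¬N ⊕ (¬D ⊕ K)) = T ↓ T = F
So S3 is false.

Count: 2.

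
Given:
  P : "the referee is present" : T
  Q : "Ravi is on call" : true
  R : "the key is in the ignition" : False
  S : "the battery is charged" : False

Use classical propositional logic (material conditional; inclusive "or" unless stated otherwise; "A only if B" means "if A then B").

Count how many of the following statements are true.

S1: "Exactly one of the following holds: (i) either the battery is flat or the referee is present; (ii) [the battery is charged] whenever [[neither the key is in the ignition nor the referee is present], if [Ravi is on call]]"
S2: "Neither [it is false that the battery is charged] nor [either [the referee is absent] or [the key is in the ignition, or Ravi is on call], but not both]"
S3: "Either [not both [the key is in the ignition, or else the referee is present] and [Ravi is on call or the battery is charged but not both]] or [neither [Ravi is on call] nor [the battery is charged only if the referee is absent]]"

S1: In symbols: (not S or P) xor ((Q -> (R nor P)) -> S)

not S = not False = True
not S or P = True or True = True
R nor P = False nor True = False
Q -> (R nor P) = True -> False = False
(Q -> (R nor P)) -> S = False -> False = True
(not S or P) xor ((Q -> (R nor P)) -> S) = True xor True = False
So S1 is false.

S2: In symbols: not S nor (not P xor (R or Q))

not S = not False = True
not P = not True = False
R or Q = False or True = True
not P xor (R or Q) = False xor True = True
not S nor (not P xor (R or Q)) = True nor True = False
Hence S2 is false.

S3: This is ((R or P) nand (Q xor S)) or (Q nor (S -> not P)).

R or P = False or True = True
Q xor S = True xor False = True
(R or P) nand (Q xor S) = True nand True = False
not P = not True = False
S -> not P = False -> False = True
Q nor (S -> not P) = True nor True = False
((R or P) nand (Q xor S)) or (Q nor (S -> not P)) = False or False = False
So S3 is false.

True statements: 0 (none).

0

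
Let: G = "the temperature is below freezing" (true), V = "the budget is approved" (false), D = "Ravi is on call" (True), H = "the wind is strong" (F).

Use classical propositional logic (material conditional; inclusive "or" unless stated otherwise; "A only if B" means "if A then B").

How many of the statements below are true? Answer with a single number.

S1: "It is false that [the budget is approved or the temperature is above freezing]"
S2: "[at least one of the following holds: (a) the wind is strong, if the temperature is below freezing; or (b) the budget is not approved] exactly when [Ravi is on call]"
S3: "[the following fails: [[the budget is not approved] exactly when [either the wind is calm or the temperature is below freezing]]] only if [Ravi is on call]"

S1: Parsed as ¬(V ∨ ¬G)

¬G = ¬T = F
V ∨ ¬G = F ∨ F = F
¬(V ∨ ¬G) = ¬F = T
Hence S1 is true.

S2: Parsed as ((G → H) ∨ ¬V) ↔ D

G → H = T → F = F
¬V = ¬F = T
(G → H) ∨ ¬V = F ∨ T = T
((G → H) ∨ ¬V) ↔ D = T ↔ T = T
So S2 is true.

S3: Parsed as ¬(¬V ↔ (¬H ∨ G)) → D

¬V = ¬F = T
¬H = ¬F = T
¬H ∨ G = T ∨ T = T
¬V ↔ (¬H ∨ G) = T ↔ T = T
¬(¬V ↔ (¬H ∨ G)) = ¬T = F
¬(¬V ↔ (¬H ∨ G)) → D = F → T = T
Thus S3 is true.

Count: 3.

3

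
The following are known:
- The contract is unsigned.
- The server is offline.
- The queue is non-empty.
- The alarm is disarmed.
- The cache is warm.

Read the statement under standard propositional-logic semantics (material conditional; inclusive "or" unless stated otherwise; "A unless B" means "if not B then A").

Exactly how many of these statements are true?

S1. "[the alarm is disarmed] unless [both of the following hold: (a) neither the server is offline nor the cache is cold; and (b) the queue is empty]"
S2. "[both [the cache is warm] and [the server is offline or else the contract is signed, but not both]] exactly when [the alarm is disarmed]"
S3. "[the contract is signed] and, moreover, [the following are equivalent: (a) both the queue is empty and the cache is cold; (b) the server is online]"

2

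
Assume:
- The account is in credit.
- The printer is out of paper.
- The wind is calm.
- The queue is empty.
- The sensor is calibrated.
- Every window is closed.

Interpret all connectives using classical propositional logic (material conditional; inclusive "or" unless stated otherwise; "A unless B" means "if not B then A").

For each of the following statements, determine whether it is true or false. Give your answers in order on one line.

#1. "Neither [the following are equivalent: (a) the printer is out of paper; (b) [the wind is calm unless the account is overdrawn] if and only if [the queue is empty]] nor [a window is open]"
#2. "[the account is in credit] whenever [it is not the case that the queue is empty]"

Let N = "the printer has paper" (F), D = "the wind is strong" (F), S = "the account is overdrawn" (F), U = "the queue is empty" (T), R = "a window is open" (F).

#1: Formalization: (¬N ↔ ((¬D ∨ S) ↔ U)) ↓ R

¬N = ¬F = T
¬D = ¬F = T
¬D ∨ S = T ∨ F = T
(¬D ∨ S) ↔ U = T ↔ T = T
¬N ↔ ((¬D ∨ S) ↔ U) = T ↔ T = T
(¬N ↔ ((¬D ∨ S) ↔ U)) ↓ R = T ↓ F = F
Hence #1 is false.

#2: In symbols: ¬U → ¬S

¬U = ¬T = F
¬S = ¬F = T
¬U → ¬S = F → T = T
Thus #2 is true.

#1 F, #2 T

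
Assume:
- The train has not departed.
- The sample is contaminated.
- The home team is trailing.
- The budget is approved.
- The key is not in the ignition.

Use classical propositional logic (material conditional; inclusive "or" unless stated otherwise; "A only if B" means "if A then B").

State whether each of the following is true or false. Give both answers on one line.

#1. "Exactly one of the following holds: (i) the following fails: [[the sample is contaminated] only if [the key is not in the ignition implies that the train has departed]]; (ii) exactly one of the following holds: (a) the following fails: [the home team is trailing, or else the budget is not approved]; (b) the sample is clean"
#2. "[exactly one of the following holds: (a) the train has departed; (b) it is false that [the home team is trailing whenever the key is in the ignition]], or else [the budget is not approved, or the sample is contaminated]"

#1 True; #2 True

Let N = "the sample is contaminated" (True), D = "the key is in the ignition" (False), P = "the train has departed" (False), W = "the home team is leading" (False), H = "the budget is approved" (True).

#1: This is not (N -> (not D -> P)) xor (not (not W or not H) xor not N).

not D = not False = True
not D -> P = True -> False = False
N -> (not D -> P) = True -> False = False
not (N -> (not D -> P)) = not False = True
not W = not False = True
not H = not True = False
not W or not H = True or False = True
not (not W or not H) = not True = False
not N = not True = False
not (not W or not H) xor not N = False xor False = False
not (N -> (not D -> P)) xor (not (not W or not H) xor not N) = True xor False = True
Thus #1 is true.

#2: In symbols: (P xor not (D -> not W)) or (not H or N)

not W = not False = True
D -> not W = False -> True = True
not (D -> not W) = not True = False
P xor not (D -> not W) = False xor False = False
not H = not True = False
not H or N = False or True = True
(P xor not (D -> not W)) or (not H or N) = False or True = True
So #2 is true.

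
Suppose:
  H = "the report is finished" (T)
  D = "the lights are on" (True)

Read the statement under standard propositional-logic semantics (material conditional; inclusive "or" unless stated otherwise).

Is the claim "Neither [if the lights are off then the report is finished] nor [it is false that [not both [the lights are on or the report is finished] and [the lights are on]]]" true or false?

False.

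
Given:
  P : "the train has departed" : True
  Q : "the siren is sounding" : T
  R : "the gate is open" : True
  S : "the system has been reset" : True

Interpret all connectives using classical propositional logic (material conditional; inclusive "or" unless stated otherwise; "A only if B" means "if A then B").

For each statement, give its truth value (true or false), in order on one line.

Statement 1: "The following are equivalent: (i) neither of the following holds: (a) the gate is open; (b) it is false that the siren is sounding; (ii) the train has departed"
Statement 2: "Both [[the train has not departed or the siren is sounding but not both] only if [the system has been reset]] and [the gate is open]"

Statement 1 F, Statement 2 T

Statement 1: Parsed as (R nor ~Q) <-> P

~Q = ~T = F
R nor ~Q = T nor F = F
(R nor ~Q) <-> P = F <-> T = F
So Statement 1 is false.

Statement 2: This is ((~P xor Q) -> S) & R.

~P = ~T = F
~P xor Q = F xor T = T
(~P xor Q) -> S = T -> T = T
((~P xor Q) -> S) & R = T & T = T
Thus Statement 2 is true.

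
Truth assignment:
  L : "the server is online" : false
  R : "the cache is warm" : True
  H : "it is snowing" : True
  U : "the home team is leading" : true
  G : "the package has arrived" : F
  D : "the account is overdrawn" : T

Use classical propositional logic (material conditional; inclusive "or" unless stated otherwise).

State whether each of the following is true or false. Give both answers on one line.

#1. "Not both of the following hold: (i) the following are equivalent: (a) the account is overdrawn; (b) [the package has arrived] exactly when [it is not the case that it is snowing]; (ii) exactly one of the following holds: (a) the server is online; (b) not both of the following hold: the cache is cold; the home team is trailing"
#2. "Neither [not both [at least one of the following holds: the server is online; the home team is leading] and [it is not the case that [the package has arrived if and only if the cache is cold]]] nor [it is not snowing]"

#1: In symbols: (D ↔ (G ↔ ¬H)) ↑ (L ⊕ (¬R ↑ ¬U))

¬H = ¬T = F
G ↔ ¬H = F ↔ F = T
D ↔ (G ↔ ¬H) = T ↔ T = T
¬R = ¬T = F
¬U = ¬T = F
¬R ↑ ¬U = F ↑ F = T
L ⊕ (¬R ↑ ¬U) = F ⊕ T = T
(D ↔ (G ↔ ¬H)) ↑ (L ⊕ (¬R ↑ ¬U)) = T ↑ T = F
So #1 is false.

#2: In symbols: ((L ∨ U) ↑ ¬(G ↔ ¬R)) ↓ ¬H

L ∨ U = F ∨ T = T
¬R = ¬T = F
G ↔ ¬R = F ↔ F = T
¬(G ↔ ¬R) = ¬T = F
(L ∨ U) ↑ ¬(G ↔ ¬R) = T ↑ F = T
¬H = ¬T = F
((L ∨ U) ↑ ¬(G ↔ ¬R)) ↓ ¬H = T ↓ F = F
So #2 is false.

#1 false; #2 false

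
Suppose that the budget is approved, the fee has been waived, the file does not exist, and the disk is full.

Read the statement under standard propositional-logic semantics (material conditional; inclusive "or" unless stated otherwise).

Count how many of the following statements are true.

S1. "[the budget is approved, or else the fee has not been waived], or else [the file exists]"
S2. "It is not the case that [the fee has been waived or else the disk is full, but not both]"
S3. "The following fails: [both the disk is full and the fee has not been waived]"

Let N = "the budget is approved" (T), M = "the fee has been waived" (T), Q = "the file exists" (F), U = "the disk is full" (T).

S1: Parsed as (N | ~M) | Q

~M = ~T = F
N | ~M = T | F = T
(N | ~M) | Q = T | F = T
So S1 is true.

S2: Formalization: ~(M xor U)

M xor U = T xor T = F
~(M xor U) = ~F = T
Thus S2 is true.

S3: Parsed as ~(U & ~M)

~M = ~T = F
U & ~M = T & F = F
~(U & ~M) = ~F = T
Hence S3 is true.

3 of the 3 statements are true (S1, S2, S3).

3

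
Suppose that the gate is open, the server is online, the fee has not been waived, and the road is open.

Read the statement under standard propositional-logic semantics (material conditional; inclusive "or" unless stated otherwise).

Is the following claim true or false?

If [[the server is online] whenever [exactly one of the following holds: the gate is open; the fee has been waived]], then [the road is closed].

Let P = "the gate is open" (T), R = "the fee has been waived" (F), Q = "the server is online" (T), S = "the road is closed" (F).
This is ((P ⊕ R) → Q) → S.

P ⊕ R = T ⊕ F = T
(P ⊕ R) → Q = T → T = T
((P ⊕ R) → Q) → S = T → F = F

The statement is false.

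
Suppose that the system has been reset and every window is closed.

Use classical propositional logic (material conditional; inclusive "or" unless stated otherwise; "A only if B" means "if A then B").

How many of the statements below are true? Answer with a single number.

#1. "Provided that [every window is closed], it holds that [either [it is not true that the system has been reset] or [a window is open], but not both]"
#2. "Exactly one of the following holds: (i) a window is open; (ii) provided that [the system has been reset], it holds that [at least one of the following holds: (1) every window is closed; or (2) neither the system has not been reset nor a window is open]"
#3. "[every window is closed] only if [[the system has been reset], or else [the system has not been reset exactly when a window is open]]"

2

Let L = "a window is open" (F), R = "the system has been reset" (T).

#1: In symbols: ¬L → (¬R ⊕ L)

¬L = ¬F = T
¬R = ¬T = F
¬R ⊕ L = F ⊕ F = F
¬L → (¬R ⊕ L) = T → F = F
So #1 is false.

#2: This is L ⊕ (R → (¬L ∨ (¬R ↓ L))).

¬L = ¬F = T
¬R = ¬T = F
¬R ↓ L = F ↓ F = T
¬L ∨ (¬R ↓ L) = T ∨ T = T
R → (¬L ∨ (¬R ↓ L)) = T → T = T
L ⊕ (R → (¬L ∨ (¬R ↓ L))) = F ⊕ T = T
Hence #2 is true.

#3: Parsed as ¬L → (R ∨ (¬R ↔ L))

¬L = ¬F = T
¬R = ¬T = F
¬R ↔ L = F ↔ F = T
R ∨ (¬R ↔ L) = T ∨ T = T
¬L → (R ∨ (¬R ↔ L)) = T → T = T
Hence #3 is true.

True statements: 2.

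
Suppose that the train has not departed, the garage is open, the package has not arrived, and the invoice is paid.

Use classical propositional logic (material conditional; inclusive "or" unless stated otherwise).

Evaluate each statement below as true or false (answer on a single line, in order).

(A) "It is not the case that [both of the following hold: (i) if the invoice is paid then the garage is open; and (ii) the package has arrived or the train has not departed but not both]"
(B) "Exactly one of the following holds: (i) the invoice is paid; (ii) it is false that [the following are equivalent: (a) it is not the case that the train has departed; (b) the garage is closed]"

(A) False / (B) False

Let M = "the invoice is paid" (T), R = "the garage is closed" (F), P = "the package has arrived" (F), L = "the train has departed" (F).

(A): This is ~((M -> ~R) & (P xor ~L)).

~R = ~F = T
M -> ~R = T -> T = T
~L = ~F = T
P xor ~L = F xor T = T
(M -> ~R) & (P xor ~L) = T & T = T
~((M -> ~R) & (P xor ~L)) = ~T = F
So (A) is false.

(B): In symbols: M xor ~(~L <-> R)

~L = ~F = T
~L <-> R = T <-> F = F
~(~L <-> R) = ~F = T
M xor ~(~L <-> R) = T xor T = F
Thus (B) is false.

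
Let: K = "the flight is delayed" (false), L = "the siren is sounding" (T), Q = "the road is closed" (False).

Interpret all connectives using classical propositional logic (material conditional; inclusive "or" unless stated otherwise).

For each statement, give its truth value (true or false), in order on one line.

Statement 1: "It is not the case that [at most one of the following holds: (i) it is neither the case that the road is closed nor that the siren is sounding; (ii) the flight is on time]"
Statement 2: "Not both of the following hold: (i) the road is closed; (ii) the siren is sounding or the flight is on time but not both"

Statement 1: This is ~((Q nor L) nand ~K).

Q nor L = F nor T = F
~K = ~F = T
(Q nor L) nand ~K = F nand T = T
~((Q nor L) nand ~K) = ~T = F
So Statement 1 is false.

Statement 2: Parsed as Q nand (L xor ~K)

~K = ~F = T
L xor ~K = T xor T = F
Q nand (L xor ~K) = F nand F = T
Thus Statement 2 is true.

Statement 1 F; Statement 2 T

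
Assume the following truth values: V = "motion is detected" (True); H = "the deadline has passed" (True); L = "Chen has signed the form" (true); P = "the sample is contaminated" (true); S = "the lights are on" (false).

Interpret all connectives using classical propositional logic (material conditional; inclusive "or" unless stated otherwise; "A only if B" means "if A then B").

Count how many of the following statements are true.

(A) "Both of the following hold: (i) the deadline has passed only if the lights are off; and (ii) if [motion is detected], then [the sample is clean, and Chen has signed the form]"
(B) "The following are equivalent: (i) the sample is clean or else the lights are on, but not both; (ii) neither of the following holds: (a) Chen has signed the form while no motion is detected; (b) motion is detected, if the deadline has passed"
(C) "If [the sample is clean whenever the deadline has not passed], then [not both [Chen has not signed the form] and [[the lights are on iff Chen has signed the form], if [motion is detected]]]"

(A): In symbols: (H -> not S) and (V -> (not P and L))

not S = not False = True
H -> not S = True -> True = True
not P = not True = False
not P and L = False and True = False
V -> (not P and L) = True -> False = False
(H -> not S) and (V -> (not P and L)) = True and False = False
Thus (A) is false.

(B): This is (not P xor S) iff ((L and not V) nor (H -> V)).

not P = not True = False
not P xor S = False xor False = False
not V = not True = False
L and not V = True and False = False
H -> V = True -> True = True
(L and not V) nor (H -> V) = False nor True = False
(not P xor S) iff ((L and not V) nor (H -> V)) = False iff False = True
So (B) is true.

(C): Formalization: (not H -> not P) -> (not L nand (V -> (S iff L)))

not H = not True = False
not P = not True = False
not H -> not P = False -> False = True
not L = not True = False
S iff L = False iff True = False
V -> (S iff L) = True -> False = False
not L nand (V -> (S iff L)) = False nand False = True
(not H -> not P) -> (not L nand (V -> (S iff L))) = True -> True = True
So (C) is true.

True statements: 2 ((B), (C)).

2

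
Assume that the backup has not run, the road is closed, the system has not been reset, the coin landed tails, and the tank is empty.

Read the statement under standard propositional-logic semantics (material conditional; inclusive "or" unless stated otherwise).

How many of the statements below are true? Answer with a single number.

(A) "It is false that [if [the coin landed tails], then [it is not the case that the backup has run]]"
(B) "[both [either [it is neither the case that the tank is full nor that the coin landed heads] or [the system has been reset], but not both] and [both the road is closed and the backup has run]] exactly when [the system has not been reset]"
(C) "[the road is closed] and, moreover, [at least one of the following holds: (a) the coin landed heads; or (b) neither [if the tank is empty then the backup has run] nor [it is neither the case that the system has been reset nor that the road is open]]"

Let K = "the coin landed heads" (F), G = "the backup has run" (F), U = "the tank is full" (F), W = "the system has been reset" (F), H = "the road is closed" (T).

(A): Formalization: ¬(¬K → ¬G)

¬K = ¬F = T
¬G = ¬F = T
¬K → ¬G = T → T = T
¬(¬K → ¬G) = ¬T = F
Hence (A) is false.

(B): In symbols: (((U ↓ K) ⊕ W) ∧ (H ∧ G)) ↔ ¬W

U ↓ K = F ↓ F = T
(U ↓ K) ⊕ W = T ⊕ F = T
H ∧ G = T ∧ F = F
((U ↓ K) ⊕ W) ∧ (H ∧ G) = T ∧ F = F
¬W = ¬F = T
(((U ↓ K) ⊕ W) ∧ (H ∧ G)) ↔ ¬W = F ↔ T = F
Hence (B) is false.

(C): In symbols: H ∧ (K ∨ ((¬U → G) ↓ (W ↓ ¬H)))

¬U = ¬F = T
¬U → G = T → F = F
¬H = ¬T = F
W ↓ ¬H = F ↓ F = T
(¬U → G) ↓ (W ↓ ¬H) = F ↓ T = F
K ∨ ((¬U → G) ↓ (W ↓ ¬H)) = F ∨ F = F
H ∧ (K ∨ ((¬U → G) ↓ (W ↓ ¬H))) = T ∧ F = F
Thus (C) is false.

0 of the 3 statements are true (none).

0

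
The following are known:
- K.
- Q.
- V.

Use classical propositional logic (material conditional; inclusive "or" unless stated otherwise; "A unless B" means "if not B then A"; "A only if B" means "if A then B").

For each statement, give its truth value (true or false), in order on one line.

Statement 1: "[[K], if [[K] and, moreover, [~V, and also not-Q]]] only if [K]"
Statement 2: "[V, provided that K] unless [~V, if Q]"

Statement 1: This is ((K and (not V and not Q)) -> K) -> K.

not V = not True = False
not Q = not True = False
not V and not Q = False and False = False
K and (not V and not Q) = True and False = False
(K and (not V and not Q)) -> K = False -> True = True
((K and (not V and not Q)) -> K) -> K = True -> True = True
So Statement 1 is true.

Statement 2: In symbols: (K -> V) or (Q -> not V)

K -> V = True -> True = True
not V = not True = False
Q -> not V = True -> False = False
(K -> V) or (Q -> not V) = True or False = True
So Statement 2 is true.

Statement 1 True; Statement 2 True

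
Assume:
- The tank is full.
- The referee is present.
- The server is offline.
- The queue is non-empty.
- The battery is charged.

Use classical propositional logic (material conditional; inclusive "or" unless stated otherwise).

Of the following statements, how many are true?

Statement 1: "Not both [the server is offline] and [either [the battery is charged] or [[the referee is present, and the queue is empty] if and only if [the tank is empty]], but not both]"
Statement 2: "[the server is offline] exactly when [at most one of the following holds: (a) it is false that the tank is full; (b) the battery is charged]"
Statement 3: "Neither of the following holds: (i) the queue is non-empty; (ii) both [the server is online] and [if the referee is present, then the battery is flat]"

2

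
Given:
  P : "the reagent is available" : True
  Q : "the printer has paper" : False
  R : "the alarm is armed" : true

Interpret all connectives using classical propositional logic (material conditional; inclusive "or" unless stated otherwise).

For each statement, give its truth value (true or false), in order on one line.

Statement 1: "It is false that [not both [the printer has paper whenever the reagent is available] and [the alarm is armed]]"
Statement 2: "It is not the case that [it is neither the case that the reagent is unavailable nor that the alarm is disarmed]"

Statement 1 F, Statement 2 F

Statement 1: Formalization: ~((P -> Q) nand R)

P -> Q = T -> F = F
(P -> Q) nand R = F nand T = T
~((P -> Q) nand R) = ~T = F
So Statement 1 is false.

Statement 2: Formalization: ~(~P nor ~R)

~P = ~T = F
~R = ~T = F
~P nor ~R = F nor F = T
~(~P nor ~R) = ~T = F
Hence Statement 2 is false.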